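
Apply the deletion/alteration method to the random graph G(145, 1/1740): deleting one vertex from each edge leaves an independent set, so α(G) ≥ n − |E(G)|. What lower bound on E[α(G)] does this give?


E[|E(G)|] = C(145, 2)·p = 10440 · (1/1740) = 6.
E[α(G)] ≥ n − E[|E(G)|] = 145 − 6 = 139.
Numerically: ≈ 139.00000.
(This is only a lower bound; the true E[α(G)] may be larger.)

E[α(G)] ≥ 139 ≈ 139.00000.


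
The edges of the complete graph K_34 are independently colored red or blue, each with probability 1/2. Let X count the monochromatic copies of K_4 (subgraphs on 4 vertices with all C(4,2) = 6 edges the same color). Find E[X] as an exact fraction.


Let X = Σ_S X_S over the C(34, 4) = 46376 subsets S of size 4, where X_S = 1 if the K_4 on S is monochromatic.
For a fixed S, the K_4 on S has C(4, 2) = 6 edges. P[all 6 edges red] = (1/2)^6, and likewise for blue, so P[monochromatic] = 2·(1/2)^6 = 2^{1 − 6} = 1/32.
Summing: E[X] = C(34, 4) · 2^{1 − 6} = 46376 · 1/32 = 5797/4.
Numerically: E[X] ≈ 1449.2500.

E[X] = C(34,4)·2^(1−C(4,2)) = 5797/4 ≈ 1449.2500.


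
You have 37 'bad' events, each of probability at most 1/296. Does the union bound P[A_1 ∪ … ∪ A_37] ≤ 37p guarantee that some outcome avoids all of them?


Union bound: P[∪_{i=1}^{37} A_i] ≤ Σ_i P[A_i] ≤ 37·p = 37·(1/296) = 1/8.
Numerically: 1/8 ≈ 0.12500.
Is 1/8 < 1? YES.
Since P[∪ A_i] ≤ 1/8 < 1, the complement has P[∩ A_i^c] ≥ 1 − 1/8 = 7/8 > 0, so some outcome avoids every A_i.

37·p = 1/8 ≈ 0.12500; existence CERTIFIED by the union bound.


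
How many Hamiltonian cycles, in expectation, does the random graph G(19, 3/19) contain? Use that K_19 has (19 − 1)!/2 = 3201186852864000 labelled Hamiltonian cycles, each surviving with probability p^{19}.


K_19 has (19 − 1)!/2 = 3201186852864000 labelled Hamiltonian cycles.
For each such Hamiltonian cycle H, let X_H = 1 if all 19 edges of H are present in G. Then P[X_H = 1] = p^{19} = (3/19)^{19} = 1162261467/1978419655660313589123979.
By linearity of expectation: E[X] = Σ_H E[X_H] = 3201186852864000 · p^{19} = 3201186852864000 · 1162261467/1978419655660313589123979 = 3720616127750825791488000/1978419655660313589123979.
Numerically: E[X] ≈ 1.88.

E[X] = 3201186852864000 · (3/19)^{19} = 3720616127750825791488000/1978419655660313589123979 ≈ 1.88.


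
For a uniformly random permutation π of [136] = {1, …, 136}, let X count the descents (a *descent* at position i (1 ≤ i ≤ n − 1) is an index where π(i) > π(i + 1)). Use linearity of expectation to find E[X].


Write X = Σ X_I over i = 1, …, 135, with X_I the indicator of one descent.
There are 135 indicators.
For each fixed i, the pair (π(i), π(i+1)) is a uniformly random ordered pair of distinct values from {1, …, 136}; by symmetry P[π(i) > π(i+1)] = 1/2.
By linearity: E[X] = 135 · (1/2) = (136 − 1) · (1/2) = 135/2 ≈ 67.500.

E[X] = 135/2 = 67.500.


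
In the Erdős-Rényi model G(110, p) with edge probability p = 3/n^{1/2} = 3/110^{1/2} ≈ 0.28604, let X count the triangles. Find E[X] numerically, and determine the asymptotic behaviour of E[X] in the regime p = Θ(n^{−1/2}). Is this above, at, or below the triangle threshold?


Number of potential triangles: C(110, 3) = 215820.
Each occurs with probability p³ ≈ (0.28604)³ ≈ 2.3403173e-02.
By linearity: E[X] = C(110, 3)·p³ ≈ 215820 · 2.3403173e-02 ≈ 5050.87272.
Since α = 1/2 < 1, p = c/n^{1/2} ≫ 1/n is above the triangle threshold p ~ 1/n. Asymptotically E[X] ~ (c³/6)·n^{3(1−α)} = (3³/6)·n^{1.5} → ∞; triangles are abundant w.h.p.

E[X] ≈ 5050.87272; in regime p = Θ(1/n^{1/2}) E[X] diverges (above the triangle threshold p ~ 1/n).


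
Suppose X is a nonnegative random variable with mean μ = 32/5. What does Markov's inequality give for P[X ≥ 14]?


μ = E[X] = 32/5, a = 14.
Markov: P[X ≥ 14] ≤ μ/a = (32/5)/14 = 16/35.
Numerically: ≈ 0.457.
(Since a = 14 > μ = 6.400, the bound 16/35 is < 1 and informative.)

P[X ≥ 14] ≤ 16/35 ≈ 0.457.


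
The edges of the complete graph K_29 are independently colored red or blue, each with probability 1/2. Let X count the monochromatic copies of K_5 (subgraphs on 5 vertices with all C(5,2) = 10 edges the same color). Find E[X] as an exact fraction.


Let X = Σ_S X_S over the C(29, 5) = 118755 subsets S of size 5, where X_S = 1 if the K_5 on S is monochromatic.
For a fixed S, the K_5 on S has C(5, 2) = 10 edges. P[all 10 edges red] = (1/2)^10, and likewise for blue, so P[monochromatic] = 2·(1/2)^10 = 2^{1 − 10} = 1/512.
By linearity: E[X] = C(29, 5) · 2^{1 − 10} = 118755 · 1/512 = 118755/512.
Numerically: E[X] ≈ 231.94336.

E[X] = C(29,5)·2^(1−C(5,2)) = 118755/512 ≈ 231.94336.


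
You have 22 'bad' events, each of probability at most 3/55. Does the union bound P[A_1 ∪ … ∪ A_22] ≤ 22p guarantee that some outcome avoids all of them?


Union bound: P[∪_{i=1}^{22} A_i] ≤ Σ_i P[A_i] ≤ 22·p = 22·(3/55) = 6/5.
Numerically: 6/5 ≈ 1.200000.
Is 6/5 < 1? NO.
Since the bound 6/5 is ≥ 1, the union bound is uninformative here; it does NOT by itself certify existence.

22·p = 6/5 ≈ 1.200000; existence NOT certified by the union bound.


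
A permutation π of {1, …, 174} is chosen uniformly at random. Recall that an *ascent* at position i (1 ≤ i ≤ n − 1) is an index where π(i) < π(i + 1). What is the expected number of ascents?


Write X = Σ X_I over i = 1, …, 173, with X_I the indicator of one ascent.
There are 173 indicators.
For each fixed i, the pair (π(i), π(i+1)) is a uniformly random ordered pair of distinct values from {1, …, 174}; by symmetry P[π(i) < π(i+1)] = 1/2.
By linearity: E[X] = 173 · (1/2) = (174 − 1) · (1/2) = 173/2 ≈ 86.50000.

E[X] = 173/2 = 86.50000.


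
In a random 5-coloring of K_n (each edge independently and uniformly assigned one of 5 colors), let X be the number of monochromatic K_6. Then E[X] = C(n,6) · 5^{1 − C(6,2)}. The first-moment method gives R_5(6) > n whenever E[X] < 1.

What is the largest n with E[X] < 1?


We need C(n, 6) · 5^{1 − 15} < 1, i.e. C(n, 6) < 5^{15 − 1} = 6103515625.
Check values of n near the boundary:
  n = 124: C(124, 6) = 4465475476; 4465475476 < 6103515625? YES
  n = 125: C(125, 6) = 4690625500; 4690625500 < 6103515625? YES
  n = 126: C(126, 6) = 4925156775; 4925156775 < 6103515625? YES
  n = 127: C(127, 6) = 5169379425; 5169379425 < 6103515625? YES
  n = 128: C(128, 6) = 5423611200; 5423611200 < 6103515625? YES
  n = 129: C(129, 6) = 5688177600; 5688177600 < 6103515625? YES
  n = 130: C(130, 6) = 5963412000; 5963412000 < 6103515625? YES
  n = 131: C(131, 6) = 6249655776; 6249655776 < 6103515625? NO
  n = 132: C(132, 6) = 6547258432; 6547258432 < 6103515625? NO
The largest n with C(n, 6) < 6103515625 is n = 130 (where E[X] = 47707296/48828125 ≈ 0.977045). Hence R_5(6) > 130, i.e. R_5(6) ≥ 131.

Largest n = 130; hence R_5(6) > 130.


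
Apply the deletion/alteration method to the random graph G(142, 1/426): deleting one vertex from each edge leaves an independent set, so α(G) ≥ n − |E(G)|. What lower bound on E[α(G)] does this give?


E[|E(G)|] = C(142, 2)·p = 10011 · (1/426) = 47/2.
E[α(G)] ≥ n − E[|E(G)|] = 142 − 47/2 = 237/2.
Numerically: ≈ 118.500000.
(This is only a lower bound; the true E[α(G)] may be larger.)

E[α(G)] ≥ 237/2 ≈ 118.500000.


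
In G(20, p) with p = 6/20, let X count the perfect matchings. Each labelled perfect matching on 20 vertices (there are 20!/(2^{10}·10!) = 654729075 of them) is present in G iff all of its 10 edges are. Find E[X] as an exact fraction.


K_20 has 20!/(2^{10}·10!) = 654729075 labelled perfect matchings.
For each such perfect matching H, let X_H = 1 if all 10 edges of H are present in G. Then P[X_H = 1] = p^{10} = (3/10)^{10} = 59049/10000000000.
By linearity of expectation: E[X] = Σ_H E[X_H] = 654729075 · p^{10} = 654729075 · 59049/10000000000 = 1546443885987/400000000.
Numerically: E[X] ≈ 3866.1.

E[X] = 654729075 · (3/10)^{10} = 1546443885987/400000000 ≈ 3866.1.


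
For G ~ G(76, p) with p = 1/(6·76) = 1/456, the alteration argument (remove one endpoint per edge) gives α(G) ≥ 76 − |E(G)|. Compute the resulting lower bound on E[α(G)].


E[|E(G)|] = C(76, 2)·p = 2850 · (1/456) = 25/4.
E[α(G)] ≥ n − E[|E(G)|] = 76 − 25/4 = 279/4.
Numerically: ≈ 69.750000.
(This is only a lower bound; the true E[α(G)] may be larger.)

E[α(G)] ≥ 279/4 ≈ 69.750000.


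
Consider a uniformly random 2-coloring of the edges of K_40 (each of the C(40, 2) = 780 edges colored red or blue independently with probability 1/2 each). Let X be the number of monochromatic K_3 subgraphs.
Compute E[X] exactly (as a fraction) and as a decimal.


Let X = Σ_S X_S over the C(40, 3) = 9880 subsets S of size 3, where X_S = 1 if the K_3 on S is monochromatic.
For a fixed S, the K_3 on S has C(3, 2) = 3 edges. P[all 3 edges red] = (1/2)^3, and likewise for blue, so P[monochromatic] = 2·(1/2)^3 = 2^{1 − 3} = 1/4.
By linearity of expectation: E[X] = C(40, 3) · 2^{1 − 3} = 9880 · 1/4 = 2470.
Numerically: E[X] ≈ 2470.000.

E[X] = C(40,3)·2^(1−C(3,2)) = 2470 ≈ 2470.000.


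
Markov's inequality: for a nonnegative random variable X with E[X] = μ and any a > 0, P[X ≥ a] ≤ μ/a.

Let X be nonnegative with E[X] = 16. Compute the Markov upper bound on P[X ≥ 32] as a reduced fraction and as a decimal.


μ = E[X] = 16, a = 32.
Markov: P[X ≥ 32] ≤ μ/a = (16)/32 = 1/2.
Numerically: ≈ 0.50000.
(Since a = 32 > μ = 16.00000, the bound 1/2 is < 1 and informative.)

P[X ≥ 32] ≤ 1/2 ≈ 0.50000.


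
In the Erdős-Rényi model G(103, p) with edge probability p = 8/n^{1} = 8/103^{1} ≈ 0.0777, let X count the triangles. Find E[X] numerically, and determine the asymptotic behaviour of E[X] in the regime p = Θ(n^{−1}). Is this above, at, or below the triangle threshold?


Number of potential triangles: C(103, 3) = 176851.
Each occurs with probability p³ ≈ (0.0777)³ ≈ 4.68553e-04.
By linearity: E[X] = C(103, 3)·p³ ≈ 176851 · 4.68553e-04 ≈ 82.864.
Here α = 1, so p = 8/n is exactly at the triangle threshold p ~ 1/n. Asymptotically E[X] → c³/6 = 8³/6 = 256/3 ≈ 85.333, a bounded constant. In this regime the triangle count is asymptotically Poisson(c³/6).

E[X] ≈ 82.864; in regime p = Θ(1/n^{1}) E[X] stays bounded (at the triangle threshold p ~ 1/n).


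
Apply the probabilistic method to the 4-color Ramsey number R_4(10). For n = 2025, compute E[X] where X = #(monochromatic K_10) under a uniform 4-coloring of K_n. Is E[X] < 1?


E[X] = C(2025, 10) · 4^{1 − 45} = 312479209053472269772600560 · 4^{−44} = 312479209053472269772600560/309485009821345068724781056.
As a reduced fraction: E[X] = 19529950565842016860787535/19342813113834066795298816 ≈ 1.00967.
Is E[X] < 1? NO.
Since E[X] ≥ 1, the first-moment bound is inconclusive at n = 2025; it does NOT by itself certify R_4(10) > 2025.

E[X] = 19529950565842016860787535/19342813113834066795298816 ≈ 1.00967; E[X] ≥ 1; first-moment method inconclusive here.


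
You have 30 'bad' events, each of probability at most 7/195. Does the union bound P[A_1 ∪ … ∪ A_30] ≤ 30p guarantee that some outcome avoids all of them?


Union bound: P[∪_{i=1}^{30} A_i] ≤ Σ_i P[A_i] ≤ 30·p = 30·(7/195) = 14/13.
Numerically: 14/13 ≈ 1.0769231.
Is 14/13 < 1? NO.
Since the bound 14/13 is ≥ 1, the union bound is uninformative here; it does NOT by itself certify existence.

30·p = 14/13 ≈ 1.0769231; existence NOT certified by the union bound.


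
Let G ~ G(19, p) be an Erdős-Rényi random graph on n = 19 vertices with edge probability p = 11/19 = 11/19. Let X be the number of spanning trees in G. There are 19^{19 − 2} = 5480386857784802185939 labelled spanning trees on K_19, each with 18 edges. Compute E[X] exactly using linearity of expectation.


K_19 has 19^{19 − 2} = 5480386857784802185939 labelled spanning trees.
For each such spanning tree H, let X_H = 1 if all 18 edges of H are present in G. Then P[X_H = 1] = p^{18} = (11/19)^{18} = 5559917313492231481/104127350297911241532841.
By linearity of expectation: E[X] = Σ_H E[X_H] = 5480386857784802185939 · p^{18} = 5480386857784802185939 · 5559917313492231481/104127350297911241532841 = 5559917313492231481/19.
Numerically: E[X] ≈ 2.93e+17.

E[X] = 5480386857784802185939 · (11/19)^{18} = 5559917313492231481/19 ≈ 2.93e+17.


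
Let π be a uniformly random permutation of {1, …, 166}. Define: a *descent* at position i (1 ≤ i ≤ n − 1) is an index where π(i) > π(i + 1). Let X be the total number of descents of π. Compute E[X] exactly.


Write X = Σ X_I over i = 1, …, 165, with X_I the indicator of one descent.
There are 165 indicators.
For each fixed i, the pair (π(i), π(i+1)) is a uniformly random ordered pair of distinct values from {1, …, 166}; by symmetry P[π(i) > π(i+1)] = 1/2.
By linearity: E[X] = 165 · (1/2) = (166 − 1) · (1/2) = 165/2 ≈ 82.500000.

E[X] = 165/2 = 82.500000.


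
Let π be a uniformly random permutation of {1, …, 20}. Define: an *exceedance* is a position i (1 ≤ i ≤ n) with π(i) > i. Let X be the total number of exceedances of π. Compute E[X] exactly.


Write X = Σ_{i=1}^{20} X_i, where X_i = 1_{π(i) > i}.
For each fixed i, π(i) is uniform over {1, …, 20} (marginal of a uniform permutation), so P[π(i) > i] = (n − i)/n. Summing: Σ_{i=1}^{20} (n − i)/n = (0 + 1 + … + 19)/20 = 20(20 − 1)/(2·20) = (20 − 1)/2.
Hence E[X] = Σ_{i=1}^{20} (20 − i)/20 = 19/2 ≈ 9.50000.

E[X] = 19/2 = 9.50000.


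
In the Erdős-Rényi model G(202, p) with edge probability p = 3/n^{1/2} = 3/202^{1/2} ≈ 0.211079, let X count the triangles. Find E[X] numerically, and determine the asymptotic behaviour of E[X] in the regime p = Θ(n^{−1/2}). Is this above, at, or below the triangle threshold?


Number of potential triangles: C(202, 3) = 1353400.
Each occurs with probability p³ ≈ (0.211079)³ ≈ 9.40452164e-03.
By linearity: E[X] = C(202, 3)·p³ ≈ 1353400 · 9.40452164e-03 ≈ 12728.079584.
Since α = 1/2 < 1, p = c/n^{1/2} ≫ 1/n is above the triangle threshold p ~ 1/n. Asymptotically E[X] ~ (c³/6)·n^{3(1−α)} = (3³/6)·n^{1.5} → ∞; triangles are abundant w.h.p.

E[X] ≈ 12728.079584; in regime p = Θ(1/n^{1/2}) E[X] diverges (above the triangle threshold p ~ 1/n).


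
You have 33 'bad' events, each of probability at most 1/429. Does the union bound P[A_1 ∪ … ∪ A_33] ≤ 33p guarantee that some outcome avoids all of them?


Union bound: P[∪_{i=1}^{33} A_i] ≤ Σ_i P[A_i] ≤ 33·p = 33·(1/429) = 1/13.
Numerically: 1/13 ≈ 0.077.
Is 1/13 < 1? YES.
Since P[∪ A_i] ≤ 1/13 < 1, the complement has P[∩ A_i^c] ≥ 1 − 1/13 = 12/13 > 0, so some outcome avoids every A_i.

33·p = 1/13 ≈ 0.077; existence CERTIFIED by the union bound.


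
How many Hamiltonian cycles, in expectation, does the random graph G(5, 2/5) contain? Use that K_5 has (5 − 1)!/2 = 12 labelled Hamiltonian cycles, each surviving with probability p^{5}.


K_5 has (5 − 1)!/2 = 12 labelled Hamiltonian cycles.
For each such Hamiltonian cycle H, let X_H = 1 if all 5 edges of H are present in G. Then P[X_H = 1] = p^{5} = (2/5)^{5} = 32/3125.
By linearity of expectation: E[X] = Σ_H E[X_H] = 12 · p^{5} = 12 · 32/3125 = 384/3125.
Numerically: E[X] ≈ 0.1229.

E[X] = 12 · (2/5)^{5} = 384/3125 ≈ 0.1229.


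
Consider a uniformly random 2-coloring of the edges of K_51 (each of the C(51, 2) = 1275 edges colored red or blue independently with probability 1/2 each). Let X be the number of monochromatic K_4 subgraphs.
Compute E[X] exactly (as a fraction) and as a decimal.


Let X = Σ_S X_S over the C(51, 4) = 249900 subsets S of size 4, where X_S = 1 if the K_4 on S is monochromatic.
For a fixed S, the K_4 on S has C(4, 2) = 6 edges. P[all 6 edges red] = (1/2)^6, and likewise for blue, so P[monochromatic] = 2·(1/2)^6 = 2^{1 − 6} = 1/32.
By linearity of expectation: E[X] = C(51, 4) · 2^{1 − 6} = 249900 · 1/32 = 62475/8.
Numerically: E[X] ≈ 7809.3750.

E[X] = C(51,4)·2^(1−C(4,2)) = 62475/8 ≈ 7809.3750.


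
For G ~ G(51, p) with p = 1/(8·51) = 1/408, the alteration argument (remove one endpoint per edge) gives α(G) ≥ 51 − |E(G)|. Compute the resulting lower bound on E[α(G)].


E[|E(G)|] = C(51, 2)·p = 1275 · (1/408) = 25/8.
E[α(G)] ≥ n − E[|E(G)|] = 51 − 25/8 = 383/8.
Numerically: ≈ 47.87500.
(This is only a lower bound; the true E[α(G)] may be larger.)

E[α(G)] ≥ 383/8 ≈ 47.87500.


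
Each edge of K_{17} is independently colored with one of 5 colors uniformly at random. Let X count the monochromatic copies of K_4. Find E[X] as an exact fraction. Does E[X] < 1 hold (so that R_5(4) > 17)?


E[X] = C(17, 4) · 5^{1 − 6} = 2380 · 5^{−5} = 2380/3125.
As a reduced fraction: E[X] = 476/625 ≈ 0.7616.
Is E[X] < 1? YES.
Since E[X] < 1, there exists a 5-coloring of K_{17} with no monochromatic K_4; hence R_5(4) > 17.

E[X] = 476/625 ≈ 0.7616; E[X] < 1, so R_5(4) > 17.


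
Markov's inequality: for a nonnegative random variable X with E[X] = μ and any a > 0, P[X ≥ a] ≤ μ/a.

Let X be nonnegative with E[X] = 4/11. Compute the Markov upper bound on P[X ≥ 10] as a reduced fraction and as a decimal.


μ = E[X] = 4/11, a = 10.
Markov: P[X ≥ 10] ≤ μ/a = (4/11)/10 = 2/55.
Numerically: ≈ 0.036364.
(Since a = 10 > μ = 0.363636, the bound 2/55 is < 1 and informative.)

P[X ≥ 10] ≤ 2/55 ≈ 0.036364.


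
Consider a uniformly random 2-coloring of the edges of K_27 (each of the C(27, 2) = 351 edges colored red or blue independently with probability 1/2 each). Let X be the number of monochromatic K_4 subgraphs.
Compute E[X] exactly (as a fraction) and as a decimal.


Let X = Σ_S X_S over the C(27, 4) = 17550 subsets S of size 4, where X_S = 1 if the K_4 on S is monochromatic.
For a fixed S, the K_4 on S has C(4, 2) = 6 edges. P[all 6 edges red] = (1/2)^6, and likewise for blue, so P[monochromatic] = 2·(1/2)^6 = 2^{1 − 6} = 1/32.
Summing: E[X] = C(27, 4) · 2^{1 − 6} = 17550 · 1/32 = 8775/16.
Numerically: E[X] ≈ 548.438.

E[X] = C(27,4)·2^(1−C(4,2)) = 8775/16 ≈ 548.438.


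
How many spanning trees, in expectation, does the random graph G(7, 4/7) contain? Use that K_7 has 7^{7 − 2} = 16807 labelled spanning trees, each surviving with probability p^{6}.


K_7 has 7^{7 − 2} = 16807 labelled spanning trees.
For each such spanning tree H, let X_H = 1 if all 6 edges of H are present in G. Then P[X_H = 1] = p^{6} = (4/7)^{6} = 4096/117649.
Summing the indicators: E[X] = Σ_H E[X_H] = 16807 · p^{6} = 16807 · 4096/117649 = 4096/7.
Numerically: E[X] ≈ 585.

E[X] = 16807 · (4/7)^{6} = 4096/7 ≈ 585.


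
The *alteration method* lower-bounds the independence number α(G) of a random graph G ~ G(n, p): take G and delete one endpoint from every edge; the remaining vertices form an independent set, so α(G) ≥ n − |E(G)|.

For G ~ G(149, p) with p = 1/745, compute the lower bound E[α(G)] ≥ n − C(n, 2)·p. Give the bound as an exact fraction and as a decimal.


E[|E(G)|] = C(149, 2)·p = 11026 · (1/745) = 74/5.
E[α(G)] ≥ n − E[|E(G)|] = 149 − 74/5 = 671/5.
Numerically: ≈ 134.200000.
(This is only a lower bound; the true E[α(G)] may be larger.)

E[α(G)] ≥ 671/5 ≈ 134.200000.


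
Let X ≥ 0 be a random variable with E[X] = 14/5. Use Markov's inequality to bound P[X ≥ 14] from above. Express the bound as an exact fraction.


μ = E[X] = 14/5, a = 14.
Markov: P[X ≥ 14] ≤ μ/a = (14/5)/14 = 1/5.
Numerically: ≈ 0.200.
(Since a = 14 > μ = 2.800, the bound 1/5 is < 1 and informative.)

P[X ≥ 14] ≤ 1/5 ≈ 0.200.


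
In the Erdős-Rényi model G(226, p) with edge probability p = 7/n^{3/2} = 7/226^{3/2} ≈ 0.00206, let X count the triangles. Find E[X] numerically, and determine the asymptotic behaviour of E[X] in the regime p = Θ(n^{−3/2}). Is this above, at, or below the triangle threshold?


Number of potential triangles: C(226, 3) = 1898400.
Each occurs with probability p³ ≈ (0.00206)³ ≈ 8.74593e-09.
By linearity: E[X] = C(226, 3)·p³ ≈ 1898400 · 8.74593e-09 ≈ 0.017.
Since α = 3/2 > 1, p = c/n^{3/2} = o(1/n) is below the triangle threshold p ~ 1/n. Asymptotically E[X] ~ (c³/6)·n^{3(1−α)} = (7³/6)·n^{-1.5} → 0, so by Markov's inequality G has no triangles w.h.p.

E[X] ≈ 0.017; in regime p = Θ(1/n^{3/2}) E[X] tends to 0 (below the triangle threshold p ~ 1/n).


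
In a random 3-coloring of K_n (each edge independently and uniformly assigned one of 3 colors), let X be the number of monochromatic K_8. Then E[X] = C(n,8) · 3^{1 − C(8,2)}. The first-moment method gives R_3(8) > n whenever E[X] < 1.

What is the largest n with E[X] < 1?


We need C(n, 8) · 3^{1 − 28} < 1, i.e. C(n, 8) < 3^{28 − 1} = 7625597484987.
Check values of n near the boundary:
  n = 154: C(154, 8) = 6521818990995; 6521818990995 < 7625597484987? YES
  n = 155: C(155, 8) = 6876747915675; 6876747915675 < 7625597484987? YES
  n = 156: C(156, 8) = 7248464019225; 7248464019225 < 7625597484987? YES
  n = 157: C(157, 8) = 7637643295425; 7637643295425 < 7625597484987? NO
  n = 158: C(158, 8) = 8044984271181; 8044984271181 < 7625597484987? NO
The largest n with C(n, 8) < 7625597484987 is n = 156 (where E[X] = 805384891025/847288609443 ≈ 0.951). Hence R_3(8) > 156, i.e. R_3(8) ≥ 157.

Largest n = 156; hence R_3(8) > 156.


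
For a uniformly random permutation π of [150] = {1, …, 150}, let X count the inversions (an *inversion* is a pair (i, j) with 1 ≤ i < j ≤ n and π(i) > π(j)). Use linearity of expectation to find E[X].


Write X = Σ X_I over the C(150, 2) = 11175 pairs i < j, with X_I the indicator of one inversion.
There are 11175 indicators.
For each fixed pair i < j, the values π(i) and π(j) are two distinct elements of {1, …, 150} in uniformly random order; by symmetry P[π(i) > π(j)] = 1/2.
By linearity: E[X] = 11175 · (1/2) = C(150, 2) · (1/2) = 11175/2 = 11175/2 ≈ 5587.50000.

E[X] = 11175/2 = 5587.50000.


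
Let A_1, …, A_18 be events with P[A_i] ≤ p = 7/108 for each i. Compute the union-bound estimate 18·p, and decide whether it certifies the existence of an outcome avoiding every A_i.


Union bound: P[∪_{i=1}^{18} A_i] ≤ Σ_i P[A_i] ≤ 18·p = 18·(7/108) = 7/6.
Numerically: 7/6 ≈ 1.167.
Is 7/6 < 1? NO.
Since the bound 7/6 is ≥ 1, the union bound is uninformative here; it does NOT by itself certify existence.

18·p = 7/6 ≈ 1.167; existence NOT certified by the union bound.


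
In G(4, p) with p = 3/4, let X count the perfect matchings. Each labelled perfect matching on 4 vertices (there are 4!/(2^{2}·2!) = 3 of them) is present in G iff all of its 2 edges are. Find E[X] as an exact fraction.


K_4 has 4!/(2^{2}·2!) = 3 labelled perfect matchings.
For each such perfect matching H, let X_H = 1 if all 2 edges of H are present in G. Then P[X_H = 1] = p^{2} = (3/4)^{2} = 9/16.
By linearity of expectation: E[X] = Σ_H E[X_H] = 3 · p^{2} = 3 · 9/16 = 27/16.
Numerically: E[X] ≈ 1.69.

E[X] = 3 · (3/4)^{2} = 27/16 ≈ 1.69.


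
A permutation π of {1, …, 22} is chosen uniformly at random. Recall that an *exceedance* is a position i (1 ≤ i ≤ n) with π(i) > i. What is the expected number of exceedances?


Write X = Σ_{i=1}^{22} X_i, where X_i = 1_{π(i) > i}.
For each fixed i, π(i) is uniform over {1, …, 22} (marginal of a uniform permutation), so P[π(i) > i] = (n − i)/n. Summing: Σ_{i=1}^{22} (n − i)/n = (0 + 1 + … + 21)/22 = 22(22 − 1)/(2·22) = (22 − 1)/2.
Hence E[X] = Σ_{i=1}^{22} (22 − i)/22 = 21/2 ≈ 10.5000.

E[X] = 21/2 = 10.5000.


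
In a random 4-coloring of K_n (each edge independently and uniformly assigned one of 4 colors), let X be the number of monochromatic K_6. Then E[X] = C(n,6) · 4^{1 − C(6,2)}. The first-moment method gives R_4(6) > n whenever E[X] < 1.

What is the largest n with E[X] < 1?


We need C(n, 6) · 4^{1 − 15} < 1, i.e. C(n, 6) < 4^{15 − 1} = 268435456.
Check values of n near the boundary:
  n = 75: C(75, 6) = 201359550; 201359550 < 268435456? YES
  n = 76: C(76, 6) = 218618940; 218618940 < 268435456? YES
  n = 77: C(77, 6) = 237093780; 237093780 < 268435456? YES
  n = 78: C(78, 6) = 256851595; 256851595 < 268435456? YES
  n = 79: C(79, 6) = 277962685; 277962685 < 268435456? NO
  n = 80: C(80, 6) = 300500200; 300500200 < 268435456? NO
The largest n with C(n, 6) < 268435456 is n = 78 (where E[X] = 256851595/268435456 ≈ 0.957). Hence R_4(6) > 78, i.e. R_4(6) ≥ 79.

Largest n = 78; hence R_4(6) > 78.


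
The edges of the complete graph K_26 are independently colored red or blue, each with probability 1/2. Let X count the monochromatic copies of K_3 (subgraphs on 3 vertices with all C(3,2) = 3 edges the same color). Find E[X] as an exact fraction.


Let X = Σ_S X_S over the C(26, 3) = 2600 subsets S of size 3, where X_S = 1 if the K_3 on S is monochromatic.
For a fixed S, the K_3 on S has C(3, 2) = 3 edges. P[all 3 edges red] = (1/2)^3, and likewise for blue, so P[monochromatic] = 2·(1/2)^3 = 2^{1 − 3} = 1/4.
By linearity of expectation: E[X] = C(26, 3) · 2^{1 − 3} = 2600 · 1/4 = 650.
Numerically: E[X] ≈ 650.000000.

E[X] = C(26,3)·2^(1−C(3,2)) = 650 ≈ 650.000000.


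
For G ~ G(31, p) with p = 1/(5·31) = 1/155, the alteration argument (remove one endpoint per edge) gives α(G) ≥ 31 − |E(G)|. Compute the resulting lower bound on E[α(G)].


E[|E(G)|] = C(31, 2)·p = 465 · (1/155) = 3.
E[α(G)] ≥ n − E[|E(G)|] = 31 − 3 = 28.
Numerically: ≈ 28.0000.
(This is only a lower bound; the true E[α(G)] may be larger.)

E[α(G)] ≥ 28 ≈ 28.0000.


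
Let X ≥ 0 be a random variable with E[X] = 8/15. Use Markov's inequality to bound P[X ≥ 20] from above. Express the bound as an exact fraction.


μ = E[X] = 8/15, a = 20.
Markov: P[X ≥ 20] ≤ μ/a = (8/15)/20 = 2/75.
Numerically: ≈ 0.02667.
(Since a = 20 > μ = 0.53333, the bound 2/75 is < 1 and informative.)

P[X ≥ 20] ≤ 2/75 ≈ 0.02667.


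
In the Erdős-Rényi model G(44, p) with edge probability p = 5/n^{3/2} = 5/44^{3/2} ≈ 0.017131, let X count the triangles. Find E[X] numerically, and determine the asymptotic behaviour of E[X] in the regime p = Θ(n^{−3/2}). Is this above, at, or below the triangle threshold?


Number of potential triangles: C(44, 3) = 13244.
Each occurs with probability p³ ≈ (0.017131)³ ≈ 5.0277418e-06.
By linearity: E[X] = C(44, 3)·p³ ≈ 13244 · 5.0277418e-06 ≈ 0.06659.
Since α = 3/2 > 1, p = c/n^{3/2} = o(1/n) is below the triangle threshold p ~ 1/n. Asymptotically E[X] ~ (c³/6)·n^{3(1−α)} = (5³/6)·n^{-1.5} → 0, so by Markov's inequality G has no triangles w.h.p.

E[X] ≈ 0.06659; in regime p = Θ(1/n^{3/2}) E[X] tends to 0 (below the triangle threshold p ~ 1/n).


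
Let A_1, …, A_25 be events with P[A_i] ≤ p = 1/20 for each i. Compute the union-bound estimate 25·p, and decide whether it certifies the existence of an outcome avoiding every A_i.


Union bound: P[∪_{i=1}^{25} A_i] ≤ Σ_i P[A_i] ≤ 25·p = 25·(1/20) = 5/4.
Numerically: 5/4 ≈ 1.250000.
Is 5/4 < 1? NO.
Since the bound 5/4 is ≥ 1, the union bound is uninformative here; it does NOT by itself certify existence.

25·p = 5/4 ≈ 1.250000; existence NOT certified by the union bound.


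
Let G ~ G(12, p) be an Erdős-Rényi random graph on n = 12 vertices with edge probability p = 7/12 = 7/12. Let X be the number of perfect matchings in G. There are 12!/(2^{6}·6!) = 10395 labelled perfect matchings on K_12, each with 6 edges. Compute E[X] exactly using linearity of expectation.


K_12 has 12!/(2^{6}·6!) = 10395 labelled perfect matchings.
For each such perfect matching H, let X_H = 1 if all 6 edges of H are present in G. Then P[X_H = 1] = p^{6} = (7/12)^{6} = 117649/2985984.
Summing the indicators: E[X] = Σ_H E[X_H] = 10395 · p^{6} = 10395 · 117649/2985984 = 45294865/110592.
Numerically: E[X] ≈ 410.

E[X] = 10395 · (7/12)^{6} = 45294865/110592 ≈ 410.


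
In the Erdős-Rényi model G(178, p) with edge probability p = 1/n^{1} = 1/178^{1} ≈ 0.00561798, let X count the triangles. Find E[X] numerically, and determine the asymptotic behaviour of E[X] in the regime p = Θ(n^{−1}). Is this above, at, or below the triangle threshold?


Number of potential triangles: C(178, 3) = 924176.
Each occurs with probability p³ ≈ (0.00561798)³ ≈ 1.77312761e-07.
By linearity: E[X] = C(178, 3)·p³ ≈ 924176 · 1.77312761e-07 ≈ 0.163868.
Here α = 1, so p = 1/n is exactly at the triangle threshold p ~ 1/n. Asymptotically E[X] → c³/6 = 1³/6 = 1/6 ≈ 0.166667, a bounded constant. In this regime the triangle count is asymptotically Poisson(c³/6).

E[X] ≈ 0.163868; in regime p = Θ(1/n^{1}) E[X] stays bounded (at the triangle threshold p ~ 1/n).


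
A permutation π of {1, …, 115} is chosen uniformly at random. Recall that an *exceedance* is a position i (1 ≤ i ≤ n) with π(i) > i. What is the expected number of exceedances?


Write X = Σ_{i=1}^{115} X_i, where X_i = 1_{π(i) > i}.
For each fixed i, π(i) is uniform over {1, …, 115} (marginal of a uniform permutation), so P[π(i) > i] = (n − i)/n. Summing: Σ_{i=1}^{115} (n − i)/n = (0 + 1 + … + 114)/115 = 115(115 − 1)/(2·115) = (115 − 1)/2.
Hence E[X] = Σ_{i=1}^{115} (115 − i)/115 = 57 ≈ 57.000.

E[X] = 57 = 57.000.


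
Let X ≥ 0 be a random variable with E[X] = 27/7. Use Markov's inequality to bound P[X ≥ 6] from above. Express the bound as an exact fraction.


μ = E[X] = 27/7, a = 6.
Markov: P[X ≥ 6] ≤ μ/a = (27/7)/6 = 9/14.
Numerically: ≈ 0.642857.
(Since a = 6 > μ = 3.857143, the bound 9/14 is < 1 and informative.)

P[X ≥ 6] ≤ 9/14 ≈ 0.642857.


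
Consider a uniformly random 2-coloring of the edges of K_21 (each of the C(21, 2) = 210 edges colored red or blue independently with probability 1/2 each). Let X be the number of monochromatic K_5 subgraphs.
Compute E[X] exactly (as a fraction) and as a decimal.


Let X = Σ_S X_S over the C(21, 5) = 20349 subsets S of size 5, where X_S = 1 if the K_5 on S is monochromatic.
For a fixed S, the K_5 on S has C(5, 2) = 10 edges. P[all 10 edges red] = (1/2)^10, and likewise for blue, so P[monochromatic] = 2·(1/2)^10 = 2^{1 − 10} = 1/512.
Summing: E[X] = C(21, 5) · 2^{1 − 10} = 20349 · 1/512 = 20349/512.
Numerically: E[X] ≈ 39.7441.

E[X] = C(21,5)·2^(1−C(5,2)) = 20349/512 ≈ 39.7441.


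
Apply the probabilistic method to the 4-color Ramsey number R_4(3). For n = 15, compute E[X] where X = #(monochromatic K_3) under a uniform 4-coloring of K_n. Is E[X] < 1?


E[X] = C(15, 3) · 4^{1 − 3} = 455 · 4^{−2} = 455/16.
As a reduced fraction: E[X] = 455/16 ≈ 28.437500.
Is E[X] < 1? NO.
Since E[X] ≥ 1, the first-moment bound is inconclusive at n = 15; it does NOT by itself certify R_4(3) > 15.

E[X] = 455/16 ≈ 28.437500; E[X] ≥ 1; first-moment method inconclusive here.


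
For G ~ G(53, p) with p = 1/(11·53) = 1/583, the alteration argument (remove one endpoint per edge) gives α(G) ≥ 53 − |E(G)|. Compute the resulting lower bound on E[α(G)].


E[|E(G)|] = C(53, 2)·p = 1378 · (1/583) = 26/11.
E[α(G)] ≥ n − E[|E(G)|] = 53 − 26/11 = 557/11.
Numerically: ≈ 50.6364.
(This is only a lower bound; the true E[α(G)] may be larger.)

E[α(G)] ≥ 557/11 ≈ 50.6364.


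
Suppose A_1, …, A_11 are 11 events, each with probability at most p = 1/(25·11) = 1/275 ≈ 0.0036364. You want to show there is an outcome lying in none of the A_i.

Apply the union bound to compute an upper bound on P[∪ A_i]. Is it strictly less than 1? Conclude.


Union bound: P[∪_{i=1}^{11} A_i] ≤ Σ_i P[A_i] ≤ 11·p = 11·(1/275) = 1/25.
Numerically: 1/25 ≈ 0.0400000.
Is 1/25 < 1? YES.
Since P[∪ A_i] ≤ 1/25 < 1, the complement has P[∩ A_i^c] ≥ 1 − 1/25 = 24/25 > 0, so some outcome avoids every A_i.

11·p = 1/25 ≈ 0.0400000; existence CERTIFIED by the union bound.


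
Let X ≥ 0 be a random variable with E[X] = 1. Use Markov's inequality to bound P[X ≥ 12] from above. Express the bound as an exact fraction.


μ = E[X] = 1, a = 12.
Markov: P[X ≥ 12] ≤ μ/a = (1)/12 = 1/12.
Numerically: ≈ 0.0833.
(Since a = 12 > μ = 1.0000, the bound 1/12 is < 1 and informative.)

P[X ≥ 12] ≤ 1/12 ≈ 0.0833.


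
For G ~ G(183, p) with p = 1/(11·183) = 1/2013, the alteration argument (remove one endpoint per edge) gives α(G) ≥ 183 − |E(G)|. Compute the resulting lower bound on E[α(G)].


E[|E(G)|] = C(183, 2)·p = 16653 · (1/2013) = 91/11.
E[α(G)] ≥ n − E[|E(G)|] = 183 − 91/11 = 1922/11.
Numerically: ≈ 174.727273.
(This is only a lower bound; the true E[α(G)] may be larger.)

E[α(G)] ≥ 1922/11 ≈ 174.727273.


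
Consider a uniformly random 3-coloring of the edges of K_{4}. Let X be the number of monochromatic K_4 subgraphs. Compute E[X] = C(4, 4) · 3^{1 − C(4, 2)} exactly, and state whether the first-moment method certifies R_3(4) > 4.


E[X] = C(4, 4) · 3^{1 − 6} = 1 · 3^{−5} = 1/243.
As a reduced fraction: E[X] = 1/243 ≈ 0.0041.
Is E[X] < 1? YES.
Since E[X] < 1, there exists a 3-coloring of K_{4} with no monochromatic K_4; hence R_3(4) > 4.

E[X] = 1/243 ≈ 0.0041; E[X] < 1, so R_3(4) > 4.


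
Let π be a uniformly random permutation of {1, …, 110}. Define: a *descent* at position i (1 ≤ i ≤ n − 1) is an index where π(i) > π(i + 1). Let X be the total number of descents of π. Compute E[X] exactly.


Write X = Σ X_I over i = 1, …, 109, with X_I the indicator of one descent.
There are 109 indicators.
For each fixed i, the pair (π(i), π(i+1)) is a uniformly random ordered pair of distinct values from {1, …, 110}; by symmetry P[π(i) > π(i+1)] = 1/2.
By linearity: E[X] = 109 · (1/2) = (110 − 1) · (1/2) = 109/2 ≈ 54.500.

E[X] = 109/2 = 54.500.


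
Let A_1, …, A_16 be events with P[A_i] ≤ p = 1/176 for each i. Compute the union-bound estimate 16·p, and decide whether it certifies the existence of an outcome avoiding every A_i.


Union bound: P[∪_{i=1}^{16} A_i] ≤ Σ_i P[A_i] ≤ 16·p = 16·(1/176) = 1/11.
Numerically: 1/11 ≈ 0.090909.
Is 1/11 < 1? YES.
Since P[∪ A_i] ≤ 1/11 < 1, the complement has P[∩ A_i^c] ≥ 1 − 1/11 = 10/11 > 0, so some outcome avoids every A_i.

16·p = 1/11 ≈ 0.090909; existence CERTIFIED by the union bound.


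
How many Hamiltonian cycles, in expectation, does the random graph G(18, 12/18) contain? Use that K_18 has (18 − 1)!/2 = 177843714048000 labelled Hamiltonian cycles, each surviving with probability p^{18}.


K_18 has (18 − 1)!/2 = 177843714048000 labelled Hamiltonian cycles.
For each such Hamiltonian cycle H, let X_H = 1 if all 18 edges of H are present in G. Then P[X_H = 1] = p^{18} = (2/3)^{18} = 262144/387420489.
By linearity: E[X] = Σ_H E[X_H] = 177843714048000 · p^{18} = 177843714048000 · 262144/387420489 = 63951526166528000/531441.
Numerically: E[X] ≈ 1.2e+11.

E[X] = 177843714048000 · (2/3)^{18} = 63951526166528000/531441 ≈ 1.2e+11.


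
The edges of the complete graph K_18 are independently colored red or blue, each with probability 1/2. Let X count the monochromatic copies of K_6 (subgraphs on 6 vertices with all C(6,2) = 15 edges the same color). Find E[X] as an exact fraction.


Let X = Σ_S X_S over the C(18, 6) = 18564 subsets S of size 6, where X_S = 1 if the K_6 on S is monochromatic.
For a fixed S, the K_6 on S has C(6, 2) = 15 edges. P[all 15 edges red] = (1/2)^15, and likewise for blue, so P[monochromatic] = 2·(1/2)^15 = 2^{1 − 15} = 1/16384.
By linearity of expectation: E[X] = C(18, 6) · 2^{1 − 15} = 18564 · 1/16384 = 4641/4096.
Numerically: E[X] ≈ 1.1331.

E[X] = C(18,6)·2^(1−C(6,2)) = 4641/4096 ≈ 1.1331.


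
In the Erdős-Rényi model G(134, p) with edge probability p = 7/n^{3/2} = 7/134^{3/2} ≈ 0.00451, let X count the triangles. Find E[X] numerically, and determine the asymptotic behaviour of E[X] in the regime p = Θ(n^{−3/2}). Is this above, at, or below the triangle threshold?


Number of potential triangles: C(134, 3) = 392084.
Each occurs with probability p³ ≈ (0.00451)³ ≈ 9.19015e-08.
By linearity: E[X] = C(134, 3)·p³ ≈ 392084 · 9.19015e-08 ≈ 0.036.
Since α = 3/2 > 1, p = c/n^{3/2} = o(1/n) is below the triangle threshold p ~ 1/n. Asymptotically E[X] ~ (c³/6)·n^{3(1−α)} = (7³/6)·n^{-1.5} → 0, so by Markov's inequality G has no triangles w.h.p.

E[X] ≈ 0.036; in regime p = Θ(1/n^{3/2}) E[X] tends to 0 (below the triangle threshold p ~ 1/n).


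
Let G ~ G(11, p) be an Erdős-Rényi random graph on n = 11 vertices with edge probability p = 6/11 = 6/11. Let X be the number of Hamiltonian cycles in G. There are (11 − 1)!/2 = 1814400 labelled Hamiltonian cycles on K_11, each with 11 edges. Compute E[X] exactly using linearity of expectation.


K_11 has (11 − 1)!/2 = 1814400 labelled Hamiltonian cycles.
For each such Hamiltonian cycle H, let X_H = 1 if all 11 edges of H are present in G. Then P[X_H = 1] = p^{11} = (6/11)^{11} = 362797056/285311670611.
By linearity: E[X] = Σ_H E[X_H] = 1814400 · p^{11} = 1814400 · 362797056/285311670611 = 658258978406400/285311670611.
Numerically: E[X] ≈ 2307.

E[X] = 1814400 · (6/11)^{11} = 658258978406400/285311670611 ≈ 2307.


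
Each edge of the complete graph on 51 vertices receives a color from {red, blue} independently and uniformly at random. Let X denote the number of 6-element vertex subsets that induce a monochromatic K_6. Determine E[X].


Let X = Σ_S X_S over the C(51, 6) = 18009460 subsets S of size 6, where X_S = 1 if the K_6 on S is monochromatic.
For a fixed S, the K_6 on S has C(6, 2) = 15 edges. P[all 15 edges red] = (1/2)^15, and likewise for blue, so P[monochromatic] = 2·(1/2)^15 = 2^{1 − 15} = 1/16384.
Summing: E[X] = C(51, 6) · 2^{1 − 15} = 18009460 · 1/16384 = 4502365/4096.
Numerically: E[X] ≈ 1099.21021.

E[X] = C(51,6)·2^(1−C(6,2)) = 4502365/4096 ≈ 1099.21021.


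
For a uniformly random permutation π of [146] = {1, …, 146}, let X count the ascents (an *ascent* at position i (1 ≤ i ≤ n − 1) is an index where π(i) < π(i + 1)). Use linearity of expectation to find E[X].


Write X = Σ X_I over i = 1, …, 145, with X_I the indicator of one ascent.
There are 145 indicators.
For each fixed i, the pair (π(i), π(i+1)) is a uniformly random ordered pair of distinct values from {1, …, 146}; by symmetry P[π(i) < π(i+1)] = 1/2.
By linearity: E[X] = 145 · (1/2) = (146 − 1) · (1/2) = 145/2 ≈ 72.500000.

E[X] = 145/2 = 72.500000.


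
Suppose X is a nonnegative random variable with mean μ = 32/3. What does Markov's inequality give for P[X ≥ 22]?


μ = E[X] = 32/3, a = 22.
Markov: P[X ≥ 22] ≤ μ/a = (32/3)/22 = 16/33.
Numerically: ≈ 0.484848.
(Since a = 22 > μ = 10.666667, the bound 16/33 is < 1 and informative.)

P[X ≥ 22] ≤ 16/33 ≈ 0.484848.


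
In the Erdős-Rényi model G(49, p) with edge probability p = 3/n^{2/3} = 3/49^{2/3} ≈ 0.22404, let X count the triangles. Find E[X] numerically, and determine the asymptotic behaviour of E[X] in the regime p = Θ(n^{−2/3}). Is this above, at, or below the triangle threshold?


Number of potential triangles: C(49, 3) = 18424.
Each occurs with probability p³ ≈ (0.22404)³ ≈ 1.1245314e-02.
By linearity: E[X] = C(49, 3)·p³ ≈ 18424 · 1.1245314e-02 ≈ 207.18367.
Since α = 2/3 < 1, p = c/n^{2/3} ≫ 1/n is above the triangle threshold p ~ 1/n. Asymptotically E[X] ~ (c³/6)·n^{3(1−α)} = (3³/6)·n^{1} → ∞; triangles are abundant w.h.p.

E[X] ≈ 207.18367; in regime p = Θ(1/n^{2/3}) E[X] diverges (above the triangle threshold p ~ 1/n).


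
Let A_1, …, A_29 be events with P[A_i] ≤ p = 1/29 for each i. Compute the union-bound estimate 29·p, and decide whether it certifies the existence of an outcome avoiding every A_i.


Union bound: P[∪_{i=1}^{29} A_i] ≤ Σ_i P[A_i] ≤ 29·p = 29·(1/29) = 1.
Numerically: 1 ≈ 1.0000000.
Is 1 < 1? NO.
Since the bound 1 is ≥ 1, the union bound is uninformative here; it does NOT by itself certify existence.

29·p = 1 ≈ 1.0000000; existence NOT certified by the union bound.
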